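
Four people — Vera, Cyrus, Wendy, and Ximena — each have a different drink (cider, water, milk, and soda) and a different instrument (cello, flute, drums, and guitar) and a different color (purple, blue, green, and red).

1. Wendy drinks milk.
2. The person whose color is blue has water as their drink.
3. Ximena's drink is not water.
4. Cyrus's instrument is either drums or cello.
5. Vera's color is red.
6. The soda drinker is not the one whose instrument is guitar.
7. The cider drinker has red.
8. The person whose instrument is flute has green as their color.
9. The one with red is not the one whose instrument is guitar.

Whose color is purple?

With clues 1–5, Cyrus and Vera are impossible for the one with color purple.
With clues 1–9, Ximena is impossible for the one with color purple.
That leaves Wendy.

Wendy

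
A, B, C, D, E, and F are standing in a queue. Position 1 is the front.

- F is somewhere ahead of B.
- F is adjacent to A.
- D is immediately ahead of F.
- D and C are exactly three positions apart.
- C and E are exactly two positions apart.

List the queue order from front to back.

D, F, A, C, B, E

From clue 1: B is in {2,3,4,5,6}.
From clues 1–2: B is in {3,4,5,6}.
From clues 1–3: A is in {3,4,5}.
From clues 1–4: A is in {3,4}.
From clues 1–5: D → position 1, F → position 2, A → position 3, C → position 4, B → position 5, E → position 6.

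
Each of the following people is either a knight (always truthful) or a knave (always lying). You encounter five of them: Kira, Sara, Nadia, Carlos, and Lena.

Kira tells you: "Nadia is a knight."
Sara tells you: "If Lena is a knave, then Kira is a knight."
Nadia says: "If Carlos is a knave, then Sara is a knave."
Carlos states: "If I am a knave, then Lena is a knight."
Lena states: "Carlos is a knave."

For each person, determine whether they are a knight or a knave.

Consider Kira. Suppose Kira is a knave.
Then no assignment of the remaining roles makes every statement match its speaker's type — contradiction.
So Kira is a knight.
With that fixed, Sara's statement is true, so Sara is a knight.
Consider Nadia. Suppose Nadia is a knave.
Then Kira's statement comes out false, contradicting Kira being a knight.
So Nadia is a knight.
Consider Carlos. Suppose Carlos is a knave.
Then Nadia's statement comes out false, contradicting Nadia being a knight.
So Carlos is a knight.
With that fixed, Lena's statement is false, so Lena is a knave.

Kira: knight, Sara: knight, Nadia: knight, Carlos: knight, Lena: knave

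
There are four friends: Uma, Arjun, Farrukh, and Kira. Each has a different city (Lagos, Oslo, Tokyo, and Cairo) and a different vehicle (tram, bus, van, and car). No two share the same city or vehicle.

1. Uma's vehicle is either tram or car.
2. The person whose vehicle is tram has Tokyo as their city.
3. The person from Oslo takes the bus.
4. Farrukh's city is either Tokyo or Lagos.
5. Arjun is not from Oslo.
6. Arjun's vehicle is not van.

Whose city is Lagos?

Farrukh

With clues 1–5, Kira is impossible for the one with city Lagos.
With clues 1–6, Arjun and Uma are impossible for the one with city Lagos.
That leaves Farrukh.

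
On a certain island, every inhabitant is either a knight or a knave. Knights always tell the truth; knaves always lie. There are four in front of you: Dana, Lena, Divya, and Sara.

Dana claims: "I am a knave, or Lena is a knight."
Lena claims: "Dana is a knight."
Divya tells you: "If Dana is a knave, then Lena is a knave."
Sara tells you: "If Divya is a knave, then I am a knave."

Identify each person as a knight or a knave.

Consider Dana. Suppose Dana is a knave.
Then Dana's own statement would have to be false, but it can't be — contradiction.
So Dana is a knight.
With that fixed, Lena's statement is true, so Lena is a knight.
With that fixed, Divya's statement is true, so Divya is a knight.
With that fixed, Sara's statement is true, so Sara is a knight.

Dana: knight, Lena: knight, Divya: knight, Sara: knight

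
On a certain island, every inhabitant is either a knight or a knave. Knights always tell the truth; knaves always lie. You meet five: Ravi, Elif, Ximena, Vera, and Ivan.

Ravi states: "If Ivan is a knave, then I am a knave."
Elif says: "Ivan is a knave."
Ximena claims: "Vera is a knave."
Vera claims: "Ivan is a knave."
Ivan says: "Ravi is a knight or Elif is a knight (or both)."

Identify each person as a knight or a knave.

Consider Ravi. Suppose Ravi is a knave.
Then Ravi's own statement would have to be false, but it can't be — contradiction.
So Ravi is a knight.
With that fixed, Ivan's statement is true, so Ivan is a knight.
With that fixed, Elif's statement is false, so Elif is a knave.
With that fixed, Vera's statement is false, so Vera is a knave.
With that fixed, Ximena's statement is true, so Ximena is a knight.

Ravi: knight, Elif: knave, Ximena: knight, Vera: knave, Ivan: knight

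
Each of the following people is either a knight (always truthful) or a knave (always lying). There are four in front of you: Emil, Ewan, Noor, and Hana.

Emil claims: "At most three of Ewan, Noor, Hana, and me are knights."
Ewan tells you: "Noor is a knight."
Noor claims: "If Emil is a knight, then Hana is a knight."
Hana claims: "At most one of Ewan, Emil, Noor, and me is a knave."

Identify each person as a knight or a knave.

Emil: knight, Ewan: knave, Noor: knave, Hana: knave

Consider Emil. Suppose Emil is a knave.
Then Emil's own statement would have to be false, but it can't be — contradiction.
So Emil is a knight.
Consider Ewan. Suppose Ewan is a knight.
Then no assignment of the remaining roles makes every statement match its speaker's type — contradiction.
So Ewan is a knave.
Consider Noor. Suppose Noor is a knight.
Then Ewan's statement comes out true, contradicting Ewan being a knave.
So Noor is a knave.
With that fixed, Hana's statement is false, so Hana is a knave.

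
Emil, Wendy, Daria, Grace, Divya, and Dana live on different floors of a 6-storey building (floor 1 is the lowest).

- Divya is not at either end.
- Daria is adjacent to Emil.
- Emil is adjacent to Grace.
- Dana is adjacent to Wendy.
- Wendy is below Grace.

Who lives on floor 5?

Emil

With clues 1–4, Daria, Divya, and Grace are ruled out for floor 5.
With clues 1–5, Dana and Wendy are ruled out for floor 5.
So floor 5 is Emil.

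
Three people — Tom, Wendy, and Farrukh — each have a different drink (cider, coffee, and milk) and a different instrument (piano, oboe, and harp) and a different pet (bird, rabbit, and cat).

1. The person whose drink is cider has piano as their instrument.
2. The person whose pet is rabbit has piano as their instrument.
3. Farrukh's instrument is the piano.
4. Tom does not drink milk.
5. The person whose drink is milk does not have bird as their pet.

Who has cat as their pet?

With clues 1–3, Farrukh is impossible for the one with pet cat.
With clues 1–5, Tom is impossible for the one with pet cat.
That leaves Wendy.

Wendy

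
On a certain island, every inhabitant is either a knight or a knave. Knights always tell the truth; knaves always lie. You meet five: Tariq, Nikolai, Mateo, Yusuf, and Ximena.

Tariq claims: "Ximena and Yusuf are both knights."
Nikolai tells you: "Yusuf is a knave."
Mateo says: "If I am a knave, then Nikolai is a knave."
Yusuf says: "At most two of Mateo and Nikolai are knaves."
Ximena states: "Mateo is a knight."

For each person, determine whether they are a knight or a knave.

Tariq: knight, Nikolai: knave, Mateo: knight, Yusuf: knight, Ximena: knight

Regardless of anyone's role, Yusuf's statement is true, so Yusuf is a knight.
With that fixed, Nikolai's statement is false, so Nikolai is a knave.
With that fixed, Mateo's statement is true, so Mateo is a knight.
With that fixed, Ximena's statement is true, so Ximena is a knight.
With that fixed, Tariq's statement is true, so Tariq is a knight.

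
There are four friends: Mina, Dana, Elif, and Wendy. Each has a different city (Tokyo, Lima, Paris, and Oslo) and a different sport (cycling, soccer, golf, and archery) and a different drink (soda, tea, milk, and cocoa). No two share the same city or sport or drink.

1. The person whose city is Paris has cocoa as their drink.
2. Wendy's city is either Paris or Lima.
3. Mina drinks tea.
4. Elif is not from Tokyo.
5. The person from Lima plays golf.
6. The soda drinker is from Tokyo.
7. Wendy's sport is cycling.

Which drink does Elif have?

milk

With clues 1–3, tea is impossible for Elif's drink.
With clues 1–6, soda is impossible for Elif's drink.
With clues 1–7, cocoa is impossible for Elif's drink.
That leaves milk.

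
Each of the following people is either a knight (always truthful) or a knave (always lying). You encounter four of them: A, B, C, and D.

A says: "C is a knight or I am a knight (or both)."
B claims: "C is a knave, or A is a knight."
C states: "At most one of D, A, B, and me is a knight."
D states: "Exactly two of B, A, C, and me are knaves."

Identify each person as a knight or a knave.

A: knave, B: knight, C: knave, D: knight

Consider A. Suppose A is a knight.
Then no assignment of the remaining roles makes every statement match its speaker's type — contradiction.
So A is a knave.
Consider B. Suppose B is a knave.
Then no assignment of the remaining roles makes every statement match its speaker's type — contradiction.
So B is a knight.
Consider C. Suppose C is a knight.
Then A's statement comes out true, contradicting A being a knave.
So C is a knave.
Consider D. Suppose D is a knave.
Then C's statement comes out true, contradicting C being a knave.
So D is a knight.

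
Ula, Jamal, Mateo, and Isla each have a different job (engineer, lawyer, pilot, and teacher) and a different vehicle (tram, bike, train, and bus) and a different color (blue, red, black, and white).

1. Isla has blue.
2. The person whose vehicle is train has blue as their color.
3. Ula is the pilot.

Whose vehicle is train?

Isla

With clues 1–2, Jamal, Mateo, and Ula are impossible for the one with vehicle train.
That leaves Isla.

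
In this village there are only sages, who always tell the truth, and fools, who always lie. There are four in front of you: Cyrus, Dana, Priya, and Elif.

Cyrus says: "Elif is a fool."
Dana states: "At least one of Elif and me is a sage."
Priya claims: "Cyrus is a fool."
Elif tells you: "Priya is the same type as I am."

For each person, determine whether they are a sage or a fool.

Cyrus: fool, Dana: sage, Priya: sage, Elif: sage

Consider Cyrus. Suppose Cyrus is a sage.
Then no assignment of the remaining roles makes every statement match its speaker's type — contradiction.
So Cyrus is a fool.
With that fixed, Priya's statement is true, so Priya is a sage.
Consider Dana. Suppose Dana is a fool.
Then no assignment of the remaining roles makes every statement match its speaker's type — contradiction.
So Dana is a sage.
Consider Elif. Suppose Elif is a fool.
Then Cyrus's statement comes out true, contradicting Cyrus being a fool.
So Elif is a sage.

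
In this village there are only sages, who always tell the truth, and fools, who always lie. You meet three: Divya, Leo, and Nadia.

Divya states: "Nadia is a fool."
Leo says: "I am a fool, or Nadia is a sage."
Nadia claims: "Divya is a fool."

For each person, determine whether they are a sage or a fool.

Divya: fool, Leo: sage, Nadia: sage

Consider Divya. Suppose Divya is a sage.
Then no assignment of the remaining roles makes every statement match its speaker's type — contradiction.
So Divya is a fool.
With that fixed, Nadia's statement is true, so Nadia is a sage.
With that fixed, Leo's statement is true, so Leo is a sage.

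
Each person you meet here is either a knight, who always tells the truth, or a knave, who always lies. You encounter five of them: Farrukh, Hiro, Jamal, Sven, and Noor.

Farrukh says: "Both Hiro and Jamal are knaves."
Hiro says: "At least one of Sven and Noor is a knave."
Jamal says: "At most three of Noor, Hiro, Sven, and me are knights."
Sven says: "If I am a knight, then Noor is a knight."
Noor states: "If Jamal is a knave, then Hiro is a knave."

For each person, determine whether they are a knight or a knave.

Farrukh: knave, Hiro: knave, Jamal: knight, Sven: knight, Noor: knight

Consider Farrukh. Suppose Farrukh is a knight.
Then no assignment of the remaining roles makes every statement match its speaker's type — contradiction.
So Farrukh is a knave.
Consider Hiro. Suppose Hiro is a knight.
Then no assignment of the remaining roles makes every statement match its speaker's type — contradiction.
So Hiro is a knave.
With that fixed, Jamal's statement is true, so Jamal is a knight.
With that fixed, Noor's statement is true, so Noor is a knight.
With that fixed, Sven's statement is true, so Sven is a knight.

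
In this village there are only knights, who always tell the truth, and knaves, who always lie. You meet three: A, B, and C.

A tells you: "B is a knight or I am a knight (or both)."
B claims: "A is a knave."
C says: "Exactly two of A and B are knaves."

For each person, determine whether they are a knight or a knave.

Consider A. Suppose A is a knave.
Then no assignment of the remaining roles makes every statement match its speaker's type — contradiction.
So A is a knight.
With that fixed, B's statement is false, so B is a knave.
With that fixed, C's statement is false, so C is a knave.

A: knight, B: knave, C: knave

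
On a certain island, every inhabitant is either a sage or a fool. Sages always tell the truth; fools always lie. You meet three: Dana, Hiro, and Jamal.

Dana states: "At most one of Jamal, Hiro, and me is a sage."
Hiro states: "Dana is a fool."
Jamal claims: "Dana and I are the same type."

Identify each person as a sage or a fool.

Consider Dana. Suppose Dana is a fool.
Then whichever role Jamal has, Jamal's statement has the wrong truth value — contradiction.
So Dana is a sage.
With that fixed, Hiro's statement is false, so Hiro is a fool.
Consider Jamal. Suppose Jamal is a sage.
Then Dana's statement comes out false, contradicting Dana being a sage.
So Jamal is a fool.

Dana: sage, Hiro: fool, Jamal: fool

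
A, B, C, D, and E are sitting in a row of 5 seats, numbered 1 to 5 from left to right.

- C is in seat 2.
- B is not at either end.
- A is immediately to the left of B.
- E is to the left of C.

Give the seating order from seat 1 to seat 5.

E, C, A, B, D

From clue 1: C → seat 2.
From clues 1–2: B is in {3,4}.
From clues 1–3: A → seat 3, B → seat 4.
From clues 1–4: E → seat 1, D → seat 5.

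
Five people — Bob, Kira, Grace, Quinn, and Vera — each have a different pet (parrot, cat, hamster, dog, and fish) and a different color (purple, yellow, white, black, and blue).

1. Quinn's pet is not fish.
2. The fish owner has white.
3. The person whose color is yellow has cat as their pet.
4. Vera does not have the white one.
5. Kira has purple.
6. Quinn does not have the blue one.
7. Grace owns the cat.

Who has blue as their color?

Vera

With clues 1–5, Kira is impossible for the one with color blue.
With clues 1–6, Quinn is impossible for the one with color blue.
With clues 1–7, Bob and Grace are impossible for the one with color blue.
That leaves Vera.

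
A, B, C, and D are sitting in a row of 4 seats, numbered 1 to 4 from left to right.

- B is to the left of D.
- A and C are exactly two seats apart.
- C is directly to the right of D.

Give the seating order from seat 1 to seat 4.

From clue 1: B is in {1,2,3}.
From clues 1–2: B is in {1,2}.
From clues 1–3: B → seat 1, A → seat 2, D → seat 3, C → seat 4.

B, A, D, C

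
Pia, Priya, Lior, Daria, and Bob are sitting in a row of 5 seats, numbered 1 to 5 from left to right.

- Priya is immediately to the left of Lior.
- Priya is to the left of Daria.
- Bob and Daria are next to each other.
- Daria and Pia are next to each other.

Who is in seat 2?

With clues 1–2, Daria is ruled out for seat 2.
With clues 1–3, Bob and Pia are ruled out for seat 2.
With clues 1–4, Priya is ruled out for seat 2.
So seat 2 is Lior.

Lior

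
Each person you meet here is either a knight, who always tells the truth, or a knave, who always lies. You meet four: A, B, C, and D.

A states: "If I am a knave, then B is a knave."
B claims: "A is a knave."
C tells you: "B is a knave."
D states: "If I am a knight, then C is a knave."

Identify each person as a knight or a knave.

A: knave, B: knight, C: knave, D: knight

Consider A. Suppose A is a knight.
Then no assignment of the remaining roles makes every statement match its speaker's type — contradiction.
So A is a knave.
With that fixed, B's statement is true, so B is a knight.
With that fixed, C's statement is false, so C is a knave.
With that fixed, D's statement is true, so D is a knight.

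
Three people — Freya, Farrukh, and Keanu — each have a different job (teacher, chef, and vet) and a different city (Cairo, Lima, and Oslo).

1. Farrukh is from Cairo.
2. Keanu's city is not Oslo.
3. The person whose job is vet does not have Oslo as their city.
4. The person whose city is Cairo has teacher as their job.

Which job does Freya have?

With clues 1–3, vet is impossible for Freya's job.
With clues 1–4, teacher is impossible for Freya's job.
That leaves chef.

chef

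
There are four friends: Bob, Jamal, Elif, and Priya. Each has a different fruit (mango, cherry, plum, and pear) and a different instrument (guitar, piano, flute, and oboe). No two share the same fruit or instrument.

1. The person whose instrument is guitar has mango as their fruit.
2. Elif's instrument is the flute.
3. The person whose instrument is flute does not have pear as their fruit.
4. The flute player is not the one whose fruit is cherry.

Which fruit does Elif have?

plum

With clues 1–2, mango is impossible for Elif's fruit.
With clues 1–3, pear is impossible for Elif's fruit.
With clues 1–4, cherry is impossible for Elif's fruit.
That leaves plum.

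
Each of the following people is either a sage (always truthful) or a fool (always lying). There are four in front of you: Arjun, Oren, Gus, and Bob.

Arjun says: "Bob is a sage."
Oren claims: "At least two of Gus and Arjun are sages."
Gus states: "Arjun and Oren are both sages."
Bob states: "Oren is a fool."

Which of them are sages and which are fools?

Consider Arjun. Suppose Arjun is a fool.
Then no assignment of the remaining roles makes every statement match its speaker's type — contradiction.
So Arjun is a sage.
Consider Oren. Suppose Oren is a sage.
Then no assignment of the remaining roles makes every statement match its speaker's type — contradiction.
So Oren is a fool.
With that fixed, Gus's statement is false, so Gus is a fool.
With that fixed, Bob's statement is true, so Bob is a sage.

Arjun: sage, Oren: fool, Gus: fool, Bob: sage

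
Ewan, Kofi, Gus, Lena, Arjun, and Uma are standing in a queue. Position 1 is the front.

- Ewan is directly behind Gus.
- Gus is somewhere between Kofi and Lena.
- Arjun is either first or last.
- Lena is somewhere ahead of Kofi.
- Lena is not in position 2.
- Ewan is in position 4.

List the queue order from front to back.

From clue 1: Ewan is in {2,3,4,5,6}.
From clues 1–2: Ewan is in {3,4,5}.
From clues 1–3: Arjun is in {1,6}.
From clues 1–5: Lena is in {1,3}.
From clues 1–6: Lena → position 1, Uma → position 2, Gus → position 3, Ewan → position 4, Kofi → position 5, Arjun → position 6.

Lena, Uma, Gus, Ewan, Kofi, Arjun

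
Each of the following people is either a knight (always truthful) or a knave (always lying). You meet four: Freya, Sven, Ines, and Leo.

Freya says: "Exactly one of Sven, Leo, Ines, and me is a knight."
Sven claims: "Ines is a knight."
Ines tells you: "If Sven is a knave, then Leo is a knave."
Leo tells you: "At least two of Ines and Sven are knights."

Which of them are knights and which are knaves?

Freya: knave, Sven: knight, Ines: knight, Leo: knight

Consider Freya. Suppose Freya is a knight.
Then no assignment of the remaining roles makes every statement match its speaker's type — contradiction.
So Freya is a knave.
Consider Sven. Suppose Sven is a knave.
Then no assignment of the remaining roles makes every statement match its speaker's type — contradiction.
So Sven is a knight.
With that fixed, Ines's statement is true, so Ines is a knight.
With that fixed, Leo's statement is true, so Leo is a knight.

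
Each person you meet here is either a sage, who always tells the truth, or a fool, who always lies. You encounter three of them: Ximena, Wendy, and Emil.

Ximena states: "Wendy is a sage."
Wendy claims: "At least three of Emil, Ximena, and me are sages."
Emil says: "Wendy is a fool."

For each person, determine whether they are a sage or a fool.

Ximena: fool, Wendy: fool, Emil: sage

Consider Ximena. Suppose Ximena is a sage.
Then no assignment of the remaining roles makes every statement match its speaker's type — contradiction.
So Ximena is a fool.
With that fixed, Wendy's statement is false, so Wendy is a fool.
With that fixed, Emil's statement is true, so Emil is a sage.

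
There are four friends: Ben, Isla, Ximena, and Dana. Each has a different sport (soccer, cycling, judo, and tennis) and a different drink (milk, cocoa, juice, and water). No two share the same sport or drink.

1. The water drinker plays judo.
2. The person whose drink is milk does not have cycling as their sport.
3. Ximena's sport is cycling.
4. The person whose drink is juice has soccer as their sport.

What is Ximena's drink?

cocoa

With clues 1–3, milk and water are impossible for Ximena's drink.
With clues 1–4, juice is impossible for Ximena's drink.
That leaves cocoa.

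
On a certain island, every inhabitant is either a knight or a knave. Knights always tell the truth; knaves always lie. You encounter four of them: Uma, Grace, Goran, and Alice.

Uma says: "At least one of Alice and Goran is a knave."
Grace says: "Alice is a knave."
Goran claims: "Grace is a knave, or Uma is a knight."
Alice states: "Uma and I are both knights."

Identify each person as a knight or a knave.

Consider Uma. Suppose Uma is a knave.
Then no assignment of the remaining roles makes every statement match its speaker's type — contradiction.
So Uma is a knight.
With that fixed, Goran's statement is true, so Goran is a knight.
Consider Grace. Suppose Grace is a knave.
Then no assignment of the remaining roles makes every statement match its speaker's type — contradiction.
So Grace is a knight.
Consider Alice. Suppose Alice is a knight.
Then Uma's statement comes out false, contradicting Uma being a knight.
So Alice is a knave.

Uma: knight, Grace: knight, Goran: knight, Alice: knave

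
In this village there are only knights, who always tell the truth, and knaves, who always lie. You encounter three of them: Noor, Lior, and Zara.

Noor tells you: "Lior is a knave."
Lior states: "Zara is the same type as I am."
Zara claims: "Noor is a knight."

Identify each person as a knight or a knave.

Consider Noor. Suppose Noor is a knave.
Then no assignment of the remaining roles makes every statement match its speaker's type — contradiction.
So Noor is a knight.
With that fixed, Zara's statement is true, so Zara is a knight.
Consider Lior. Suppose Lior is a knight.
Then Noor's statement comes out false, contradicting Noor being a knight.
So Lior is a knave.

Noor: knight, Lior: knave, Zara: knight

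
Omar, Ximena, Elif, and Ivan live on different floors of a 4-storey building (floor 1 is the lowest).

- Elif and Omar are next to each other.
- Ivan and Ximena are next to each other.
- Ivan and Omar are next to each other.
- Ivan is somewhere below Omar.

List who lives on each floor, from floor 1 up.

From clues 1–3: Omar is in {2,3}.
From clues 1–4: Ximena → floor 1, Ivan → floor 2, Omar → floor 3, Elif → floor 4.

Ximena, Ivan, Omar, Elif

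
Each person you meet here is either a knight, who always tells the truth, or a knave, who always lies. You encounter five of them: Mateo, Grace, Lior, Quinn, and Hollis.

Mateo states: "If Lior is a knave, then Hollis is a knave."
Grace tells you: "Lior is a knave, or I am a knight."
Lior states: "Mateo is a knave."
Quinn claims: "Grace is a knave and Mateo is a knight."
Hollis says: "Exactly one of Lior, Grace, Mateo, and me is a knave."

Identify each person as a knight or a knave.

Consider Mateo. Suppose Mateo is a knave.
Then no assignment of the remaining roles makes every statement match its speaker's type — contradiction.
So Mateo is a knight.
With that fixed, Lior's statement is false, so Lior is a knave.
With that fixed, Grace's statement is true, so Grace is a knight.
With that fixed, Quinn's statement is false, so Quinn is a knave.
Consider Hollis. Suppose Hollis is a knight.
Then Mateo's statement comes out false, contradicting Mateo being a knight.
So Hollis is a knave.

Mateo: knight, Grace: knight, Lior: knave, Quinn: knave, Hollis: knave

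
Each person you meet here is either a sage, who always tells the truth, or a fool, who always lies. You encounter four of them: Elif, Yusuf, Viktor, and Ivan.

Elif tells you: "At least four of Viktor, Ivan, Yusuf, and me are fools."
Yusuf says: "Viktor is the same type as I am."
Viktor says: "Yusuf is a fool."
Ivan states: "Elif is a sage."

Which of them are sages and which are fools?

Consider Elif. Suppose Elif is a sage.
Then Elif's own statement would have to be true, but it can't be — contradiction.
So Elif is a fool.
With that fixed, Ivan's statement is false, so Ivan is a fool.
Consider Yusuf. Suppose Yusuf is a sage.
Then no assignment of the remaining roles makes every statement match its speaker's type — contradiction.
So Yusuf is a fool.
With that fixed, Viktor's statement is true, so Viktor is a sage.

Elif: fool, Yusuf: fool, Viktor: sage, Ivan: fool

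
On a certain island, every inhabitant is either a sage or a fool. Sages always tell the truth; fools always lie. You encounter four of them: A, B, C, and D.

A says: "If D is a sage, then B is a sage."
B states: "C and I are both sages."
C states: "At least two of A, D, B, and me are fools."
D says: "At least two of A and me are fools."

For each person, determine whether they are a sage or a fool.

Consider A. Suppose A is a fool.
Then whichever role D has, D's statement has the wrong truth value — contradiction.
So A is a sage.
With that fixed, D's statement is false, so D is a fool.
Consider B. Suppose B is a sage.
Then whichever role C has, C's statement has the wrong truth value — contradiction.
So B is a fool.
With that fixed, C's statement is true, so C is a sage.

A: sage, B: fool, C: sage, D: fool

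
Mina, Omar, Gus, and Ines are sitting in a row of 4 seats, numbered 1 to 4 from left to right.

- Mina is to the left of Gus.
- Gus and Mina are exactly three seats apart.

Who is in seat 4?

Gus

With clue 1, Mina is ruled out for seat 4.
With clues 1–2, Ines and Omar are ruled out for seat 4.
So seat 4 is Gus.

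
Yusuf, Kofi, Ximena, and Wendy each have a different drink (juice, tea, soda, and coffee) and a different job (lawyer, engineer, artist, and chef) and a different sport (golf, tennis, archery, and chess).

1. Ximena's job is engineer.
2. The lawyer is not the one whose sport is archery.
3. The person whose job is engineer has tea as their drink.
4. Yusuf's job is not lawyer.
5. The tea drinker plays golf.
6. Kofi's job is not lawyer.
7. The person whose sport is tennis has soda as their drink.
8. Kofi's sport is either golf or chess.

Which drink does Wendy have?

soda

With clues 1–3, tea is impossible for Wendy's drink.
With clues 1–8, coffee and juice are impossible for Wendy's drink.
That leaves soda.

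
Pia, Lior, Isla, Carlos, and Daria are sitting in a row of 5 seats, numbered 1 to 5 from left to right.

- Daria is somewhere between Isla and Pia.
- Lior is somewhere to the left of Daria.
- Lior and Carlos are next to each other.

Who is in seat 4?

Daria

With clues 1–2, Lior is ruled out for seat 4.
With clues 1–3, Carlos, Isla, and Pia are ruled out for seat 4.
So seat 4 is Daria.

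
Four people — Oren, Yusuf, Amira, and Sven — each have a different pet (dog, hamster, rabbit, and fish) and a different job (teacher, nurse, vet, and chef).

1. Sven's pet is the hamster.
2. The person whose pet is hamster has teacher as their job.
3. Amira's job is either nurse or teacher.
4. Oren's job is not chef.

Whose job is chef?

With clues 1–2, Sven is impossible for the one with job chef.
With clues 1–3, Amira is impossible for the one with job chef.
With clues 1–4, Oren is impossible for the one with job chef.
That leaves Yusuf.

Yusuf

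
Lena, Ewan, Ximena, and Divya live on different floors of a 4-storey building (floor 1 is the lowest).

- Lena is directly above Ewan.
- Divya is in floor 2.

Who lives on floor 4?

With clue 1, Ewan is ruled out for floor 4.
With clues 1–2, Divya and Ximena are ruled out for floor 4.
So floor 4 is Lena.

Lena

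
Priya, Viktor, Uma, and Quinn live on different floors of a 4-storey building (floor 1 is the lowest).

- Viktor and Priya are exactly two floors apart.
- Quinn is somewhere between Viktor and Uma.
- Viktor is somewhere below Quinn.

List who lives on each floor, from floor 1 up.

Viktor, Quinn, Priya, Uma

From clues 1–2: Priya is in {2,3}.
From clues 1–3: Viktor → floor 1, Quinn → floor 2, Priya → floor 3, Uma → floor 4.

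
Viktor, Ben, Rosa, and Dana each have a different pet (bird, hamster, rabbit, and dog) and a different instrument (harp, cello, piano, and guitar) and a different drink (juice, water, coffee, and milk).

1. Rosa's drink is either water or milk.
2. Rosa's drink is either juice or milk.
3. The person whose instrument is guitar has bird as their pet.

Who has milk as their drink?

Rosa

With clues 1–2, Ben, Dana, and Viktor are impossible for the one with drink milk.
That leaves Rosa.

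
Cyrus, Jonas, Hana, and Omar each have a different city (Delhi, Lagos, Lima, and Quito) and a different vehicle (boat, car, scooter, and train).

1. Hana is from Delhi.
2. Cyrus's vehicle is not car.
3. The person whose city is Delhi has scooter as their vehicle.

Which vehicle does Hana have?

With clues 1–3, boat, car, and train are impossible for Hana's vehicle.
That leaves scooter.

scooter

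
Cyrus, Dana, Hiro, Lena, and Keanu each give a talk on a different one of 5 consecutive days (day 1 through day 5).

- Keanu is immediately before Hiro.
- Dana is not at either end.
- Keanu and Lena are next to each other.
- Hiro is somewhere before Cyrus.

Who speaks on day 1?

With clue 1, Hiro is ruled out for day 1.
With clues 1–2, Dana is ruled out for day 1.
With clues 1–3, Keanu is ruled out for day 1.
With clues 1–4, Cyrus is ruled out for day 1.
So day 1 is Lena.

Lena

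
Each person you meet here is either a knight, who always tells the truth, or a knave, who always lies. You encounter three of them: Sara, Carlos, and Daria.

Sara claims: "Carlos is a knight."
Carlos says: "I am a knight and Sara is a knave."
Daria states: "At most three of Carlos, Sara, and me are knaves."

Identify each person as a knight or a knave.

Sara: knave, Carlos: knave, Daria: knight

Regardless of anyone's role, Daria's statement is true, so Daria is a knight.
Consider Sara. Suppose Sara is a knight.
Then no assignment of the remaining roles makes every statement match its speaker's type — contradiction.
So Sara is a knave.
Consider Carlos. Suppose Carlos is a knight.
Then Sara's statement comes out true, contradicting Sara being a knave.
So Carlos is a knave.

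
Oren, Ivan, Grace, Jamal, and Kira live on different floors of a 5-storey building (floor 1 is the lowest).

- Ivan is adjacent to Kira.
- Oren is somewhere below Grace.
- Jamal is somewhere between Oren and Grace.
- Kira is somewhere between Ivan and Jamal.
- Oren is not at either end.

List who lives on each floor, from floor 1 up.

From clues 1–2: Oren is in {1,2,3,4}.
From clues 1–3: Oren is in {1,3}.
From clues 1–5: Ivan → floor 1, Kira → floor 2, Oren → floor 3, Jamal → floor 4, Grace → floor 5.

Ivan, Kira, Oren, Jamal, Grace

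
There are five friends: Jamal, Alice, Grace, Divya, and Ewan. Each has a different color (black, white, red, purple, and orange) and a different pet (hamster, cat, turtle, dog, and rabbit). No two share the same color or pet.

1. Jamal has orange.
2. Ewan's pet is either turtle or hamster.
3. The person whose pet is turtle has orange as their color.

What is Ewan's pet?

With clues 1–2, cat, dog, and rabbit are impossible for Ewan's pet.
With clues 1–3, turtle is impossible for Ewan's pet.
That leaves hamster.

hamster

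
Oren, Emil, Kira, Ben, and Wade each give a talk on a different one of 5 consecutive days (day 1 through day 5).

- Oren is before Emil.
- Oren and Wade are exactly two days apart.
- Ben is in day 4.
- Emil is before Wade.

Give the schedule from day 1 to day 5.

Oren, Emil, Wade, Ben, Kira

From clue 1: Oren is in {1,2,3,4}.
From clues 1–3: Ben → day 4.
From clues 1–4: Oren → day 1, Emil → day 2, Wade → day 3, Kira → day 5.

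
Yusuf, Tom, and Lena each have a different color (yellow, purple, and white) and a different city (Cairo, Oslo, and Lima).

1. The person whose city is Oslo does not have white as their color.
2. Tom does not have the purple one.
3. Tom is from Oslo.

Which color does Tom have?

yellow

With clues 1–2, purple is impossible for Tom's color.
With clues 1–3, white is impossible for Tom's color.
That leaves yellow.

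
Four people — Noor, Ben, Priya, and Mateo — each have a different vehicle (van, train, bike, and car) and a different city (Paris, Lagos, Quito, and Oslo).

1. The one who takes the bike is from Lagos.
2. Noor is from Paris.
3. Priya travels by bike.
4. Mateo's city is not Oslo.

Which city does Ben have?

Oslo

With clues 1–2, Paris is impossible for Ben's city.
With clues 1–3, Lagos is impossible for Ben's city.
With clues 1–4, Quito is impossible for Ben's city.
That leaves Oslo.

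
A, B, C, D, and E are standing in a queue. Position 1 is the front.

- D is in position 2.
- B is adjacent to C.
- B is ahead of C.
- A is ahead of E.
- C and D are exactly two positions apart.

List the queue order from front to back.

From clue 1: D → position 2.
From clues 1–2: A is in {1,3,5}.
From clues 1–3: B is in {3,4}.
From clues 1–4: A → position 1.
From clues 1–5: B → position 3, C → position 4, E → position 5.

A, D, B, C, E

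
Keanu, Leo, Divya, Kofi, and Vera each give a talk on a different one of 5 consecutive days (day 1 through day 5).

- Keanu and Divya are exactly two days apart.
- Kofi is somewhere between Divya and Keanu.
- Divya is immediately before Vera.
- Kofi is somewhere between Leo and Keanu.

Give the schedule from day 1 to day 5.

Keanu, Kofi, Divya, Vera, Leo

From clues 1–2: Kofi is in {2,3,4}.
From clues 1–3: Keanu is in {1,2}.
From clues 1–4: Keanu → day 1, Kofi → day 2, Divya → day 3, Vera → day 4, Leo → day 5.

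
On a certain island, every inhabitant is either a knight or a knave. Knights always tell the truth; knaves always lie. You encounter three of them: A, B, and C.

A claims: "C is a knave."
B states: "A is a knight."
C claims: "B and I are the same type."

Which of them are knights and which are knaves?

A: knight, B: knight, C: knave

Consider A. Suppose A is a knave.
Then no assignment of the remaining roles makes every statement match its speaker's type — contradiction.
So A is a knight.
With that fixed, B's statement is true, so B is a knight.
Consider C. Suppose C is a knight.
Then A's statement comes out false, contradicting A being a knight.
So C is a knave.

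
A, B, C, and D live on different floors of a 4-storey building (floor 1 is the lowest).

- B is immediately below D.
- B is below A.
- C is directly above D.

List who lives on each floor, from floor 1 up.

B, D, C, A

From clue 1: B is in {1,2,3}.
From clues 1–2: A is in {3,4}.
From clues 1–3: B → floor 1, D → floor 2, C → floor 3, A → floor 4.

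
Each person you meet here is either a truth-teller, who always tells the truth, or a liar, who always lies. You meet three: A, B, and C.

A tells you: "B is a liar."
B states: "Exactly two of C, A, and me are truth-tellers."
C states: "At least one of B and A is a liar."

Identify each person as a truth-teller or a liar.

A: liar, B: truth-teller, C: truth-teller

Consider A. Suppose A is a truth-teller.
Then no assignment of the remaining roles makes every statement match its speaker's type — contradiction.
So A is a liar.
With that fixed, C's statement is true, so C is a truth-teller.
Consider B. Suppose B is a liar.
Then A's statement comes out true, contradicting A being a liar.
So B is a truth-teller.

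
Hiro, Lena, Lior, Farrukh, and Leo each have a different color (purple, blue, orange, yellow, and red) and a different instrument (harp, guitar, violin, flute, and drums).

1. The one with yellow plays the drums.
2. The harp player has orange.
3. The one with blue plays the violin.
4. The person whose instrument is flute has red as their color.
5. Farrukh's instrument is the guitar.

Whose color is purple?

Farrukh

With clues 1–5, Hiro, Lena, Leo, and Lior are impossible for the one with color purple.
That leaves Farrukh.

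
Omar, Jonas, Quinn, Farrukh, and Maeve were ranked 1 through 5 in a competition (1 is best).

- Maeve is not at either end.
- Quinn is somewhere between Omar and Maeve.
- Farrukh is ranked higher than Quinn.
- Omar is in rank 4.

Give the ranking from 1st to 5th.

Farrukh, Maeve, Quinn, Omar, Jonas

From clue 1: Maeve is in {2,3,4}.
From clues 1–2: Quinn is in {2,3,4}.
From clues 1–3: Quinn is in {3,4}.
From clues 1–4: Farrukh → rank 1, Maeve → rank 2, Quinn → rank 3, Omar → rank 4, Jonas → rank 5.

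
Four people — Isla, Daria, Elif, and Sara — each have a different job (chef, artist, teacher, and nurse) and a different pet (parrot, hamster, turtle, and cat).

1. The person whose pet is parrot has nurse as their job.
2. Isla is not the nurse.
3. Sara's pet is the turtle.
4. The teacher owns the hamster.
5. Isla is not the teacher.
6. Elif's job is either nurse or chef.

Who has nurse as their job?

With clues 1–2, Isla is impossible for the one with job nurse.
With clues 1–3, Sara is impossible for the one with job nurse.
With clues 1–6, Daria is impossible for the one with job nurse.
That leaves Elif.

Elif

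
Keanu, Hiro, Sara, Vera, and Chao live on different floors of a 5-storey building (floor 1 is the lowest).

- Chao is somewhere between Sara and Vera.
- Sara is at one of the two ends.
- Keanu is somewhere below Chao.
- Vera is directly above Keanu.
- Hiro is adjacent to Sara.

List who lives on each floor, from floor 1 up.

From clue 1: Chao is in {2,3,4}.
From clues 1–2: Sara is in {1,5}.
From clues 1–4: Sara → floor 5.
From clues 1–5: Keanu → floor 1, Vera → floor 2, Chao → floor 3, Hiro → floor 4.

Keanu, Vera, Chao, Hiro, Sara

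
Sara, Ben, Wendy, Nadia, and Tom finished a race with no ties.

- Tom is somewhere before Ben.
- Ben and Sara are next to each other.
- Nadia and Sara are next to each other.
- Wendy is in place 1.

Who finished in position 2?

Tom

With clues 1–3, Sara is ruled out for place 2.
With clues 1–4, Ben, Nadia, and Wendy are ruled out for place 2.
So place 2 is Tom.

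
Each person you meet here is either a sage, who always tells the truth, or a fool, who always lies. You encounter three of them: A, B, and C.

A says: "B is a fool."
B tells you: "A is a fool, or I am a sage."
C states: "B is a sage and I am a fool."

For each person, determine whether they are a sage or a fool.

A: sage, B: fool, C: fool

Consider A. Suppose A is a fool.
Then no assignment of the remaining roles makes every statement match its speaker's type — contradiction.
So A is a sage.
Consider B. Suppose B is a sage.
Then A's statement comes out false, contradicting A being a sage.
So B is a fool.
With that fixed, C's statement is false, so C is a fool.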